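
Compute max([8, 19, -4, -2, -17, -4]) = 19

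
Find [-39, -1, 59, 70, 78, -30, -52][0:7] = [-39, -1, 59, 70, 78, -30, -52]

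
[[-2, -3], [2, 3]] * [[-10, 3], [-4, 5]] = [[32, -21], [-32, 21]]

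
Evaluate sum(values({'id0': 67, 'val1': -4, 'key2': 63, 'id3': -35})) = 91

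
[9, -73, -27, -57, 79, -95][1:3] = [-73, -27]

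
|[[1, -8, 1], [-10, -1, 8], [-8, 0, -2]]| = 666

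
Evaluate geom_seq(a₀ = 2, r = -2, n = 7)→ [2, -4, 8, -16, 32, -64, 128]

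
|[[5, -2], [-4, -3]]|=(5)*(-3) - (-2)*(-4)
= -23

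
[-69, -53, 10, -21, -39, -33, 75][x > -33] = keep x where x > -33: -69✗, -53✗, 10✓, -21✓, -39✗, -33✗, 75✓
= [10, -21, 75]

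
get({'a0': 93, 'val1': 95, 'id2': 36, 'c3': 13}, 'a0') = 93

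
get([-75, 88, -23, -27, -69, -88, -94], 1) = 88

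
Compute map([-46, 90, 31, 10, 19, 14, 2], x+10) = [-36, 100, 41, 20, 29, 24, 12]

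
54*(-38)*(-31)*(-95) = -6043140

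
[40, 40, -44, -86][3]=-86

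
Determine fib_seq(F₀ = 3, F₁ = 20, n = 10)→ F_2 = F_1 + F_0 = 23
F_3 = F_2 + F_1 = 43
F_4 = F_3 + F_2 = 66
...
= [3, 20, 23, 43, 66, 109, 175, 284, 459, 743]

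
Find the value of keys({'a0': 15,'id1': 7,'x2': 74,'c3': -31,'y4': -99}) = ['a0', 'id1', 'x2', 'c3', 'y4']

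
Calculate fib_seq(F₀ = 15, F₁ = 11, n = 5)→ [15, 11, 26, 37, 63]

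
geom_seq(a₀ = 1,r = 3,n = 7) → a_0 = 1*3^0 = 1
a_1 = 1*3^1 = 3
a_2 = 1*3^2 = 9
...
= [1, 3, 9, 27, 81, 243, 729]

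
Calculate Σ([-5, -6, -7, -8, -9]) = (-5) + (-6) + (-7) + (-8) + (-9)
= -35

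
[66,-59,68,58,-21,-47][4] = -21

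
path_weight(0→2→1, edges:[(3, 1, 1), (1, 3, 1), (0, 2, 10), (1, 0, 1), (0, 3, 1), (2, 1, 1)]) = 11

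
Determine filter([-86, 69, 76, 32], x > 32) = keep x where x > 32: -86✗, 69✓, 76✓, 32✗
= [69, 76]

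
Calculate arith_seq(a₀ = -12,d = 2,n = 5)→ a_0 = -12 + 0*2 = -12
a_1 = -12 + 1*2 = -10
a_2 = -12 + 2*2 = -8
...
= [-12, -10, -8, -6, -4]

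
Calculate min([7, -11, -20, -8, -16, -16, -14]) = -20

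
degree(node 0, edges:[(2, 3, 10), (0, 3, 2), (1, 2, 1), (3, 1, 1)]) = incident: (0,3)
= 1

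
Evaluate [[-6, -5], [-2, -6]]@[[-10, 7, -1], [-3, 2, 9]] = [[75, -52, -39], [38, -26, -52]]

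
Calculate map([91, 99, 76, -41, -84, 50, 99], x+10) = 91+10=101, 99+10=109, 76+10=86, -41+10=-31, -84+10=-74, 50+10=60, 99+10=109
= [101, 109, 86, -31, -74, 60, 109]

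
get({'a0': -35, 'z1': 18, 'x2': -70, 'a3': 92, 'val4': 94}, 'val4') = 94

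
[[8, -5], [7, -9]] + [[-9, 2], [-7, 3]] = [[-1, -3], [0, -6]]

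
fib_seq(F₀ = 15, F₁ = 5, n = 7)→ F_2 = F_1 + F_0 = 20
F_3 = F_2 + F_1 = 25
F_4 = F_3 + F_2 = 45
...
= [15, 5, 20, 25, 45, 70, 115]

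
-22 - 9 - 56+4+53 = -30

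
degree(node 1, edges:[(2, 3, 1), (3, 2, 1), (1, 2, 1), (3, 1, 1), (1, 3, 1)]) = 3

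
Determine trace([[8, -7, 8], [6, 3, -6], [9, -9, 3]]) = 14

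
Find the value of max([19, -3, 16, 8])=19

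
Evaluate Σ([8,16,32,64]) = 8 + 16 + 32 + 64
= 120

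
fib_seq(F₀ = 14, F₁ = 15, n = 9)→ [14, 15, 29, 44, 73, 117, 190, 307, 497]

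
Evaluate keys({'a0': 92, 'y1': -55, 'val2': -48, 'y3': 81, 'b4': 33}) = ['a0', 'y1', 'val2', 'y3', 'b4']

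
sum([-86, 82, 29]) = (-86) + 82 + 29
= 25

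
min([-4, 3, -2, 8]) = -4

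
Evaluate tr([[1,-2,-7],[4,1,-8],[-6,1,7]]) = diagonal: 1 + 1 + 7
= 9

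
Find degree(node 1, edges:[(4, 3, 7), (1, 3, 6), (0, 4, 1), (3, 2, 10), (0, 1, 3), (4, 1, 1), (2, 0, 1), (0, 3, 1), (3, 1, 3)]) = 4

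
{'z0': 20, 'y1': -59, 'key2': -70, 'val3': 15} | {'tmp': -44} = {'z0': 20, 'y1': -59, 'key2': -70, 'val3': 15, 'tmp': -44}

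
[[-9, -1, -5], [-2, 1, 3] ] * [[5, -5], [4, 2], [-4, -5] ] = [[-29, 68], [-18, -3]]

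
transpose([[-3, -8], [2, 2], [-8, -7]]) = [[-3, 2, -8], [-8, 2, -7]]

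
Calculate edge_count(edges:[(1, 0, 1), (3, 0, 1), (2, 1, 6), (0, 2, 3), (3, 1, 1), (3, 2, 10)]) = 6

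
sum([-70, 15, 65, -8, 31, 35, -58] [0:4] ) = 2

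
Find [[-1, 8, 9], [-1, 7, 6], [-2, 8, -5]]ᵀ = [[-1, -1, -2], [8, 7, 8], [9, 6, -5]]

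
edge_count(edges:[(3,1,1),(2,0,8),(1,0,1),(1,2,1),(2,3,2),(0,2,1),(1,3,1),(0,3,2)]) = 8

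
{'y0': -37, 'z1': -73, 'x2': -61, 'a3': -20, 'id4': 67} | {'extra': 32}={'y0': -37, 'z1': -73, 'x2': -61, 'a3': -20, 'id4': 67, 'extra': 32}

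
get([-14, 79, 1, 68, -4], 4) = -4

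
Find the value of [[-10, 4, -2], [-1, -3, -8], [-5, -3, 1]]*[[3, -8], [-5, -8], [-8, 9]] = [[-34, 30], [76, -40], [-8, 73]]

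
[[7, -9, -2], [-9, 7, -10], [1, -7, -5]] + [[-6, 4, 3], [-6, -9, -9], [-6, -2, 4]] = [[1, -5, 1], [-15, -2, -19], [-5, -9, -1]]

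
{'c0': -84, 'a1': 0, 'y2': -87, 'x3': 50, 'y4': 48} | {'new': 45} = {'c0': -84, 'a1': 0, 'y2': -87, 'x3': 50, 'y4': 48, 'new': 45}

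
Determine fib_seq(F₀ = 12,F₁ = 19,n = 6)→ [12, 19, 31, 50, 81, 131]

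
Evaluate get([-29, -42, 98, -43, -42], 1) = -42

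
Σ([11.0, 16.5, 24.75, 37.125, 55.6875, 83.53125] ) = 11.0 + 16.5 + 24.75 + 37.125 + 55.6875 + 83.53125
= 228.59375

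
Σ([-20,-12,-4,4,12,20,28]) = (-20) + (-12) + (-4) + 4 + 12 + 20 + 28
= 28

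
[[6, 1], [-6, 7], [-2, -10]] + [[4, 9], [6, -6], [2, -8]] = [[10, 10], [0, 1], [0, -18]]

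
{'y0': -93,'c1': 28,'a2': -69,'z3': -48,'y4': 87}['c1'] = 28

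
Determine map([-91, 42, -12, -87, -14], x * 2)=[-182, 84, -24, -174, -28]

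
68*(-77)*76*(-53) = 21090608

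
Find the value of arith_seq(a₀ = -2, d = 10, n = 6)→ a_0 = -2 + 0*10 = -2
a_1 = -2 + 1*10 = 8
a_2 = -2 + 2*10 = 18
...
= [-2, 8, 18, 28, 38, 48]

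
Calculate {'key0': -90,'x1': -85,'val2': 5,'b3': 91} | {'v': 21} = {'key0': -90, 'x1': -85, 'val2': 5, 'b3': 91, 'v': 21}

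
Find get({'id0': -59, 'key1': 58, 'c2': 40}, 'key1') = 58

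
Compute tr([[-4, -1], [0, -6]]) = -10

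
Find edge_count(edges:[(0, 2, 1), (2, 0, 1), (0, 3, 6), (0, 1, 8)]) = 4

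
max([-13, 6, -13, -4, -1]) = 6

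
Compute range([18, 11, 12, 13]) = 7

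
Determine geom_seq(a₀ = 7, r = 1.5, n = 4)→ [7.0, 10.5, 15.75, 23.625]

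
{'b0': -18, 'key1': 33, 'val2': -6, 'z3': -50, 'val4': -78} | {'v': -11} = {'b0': -18, 'key1': 33, 'val2': -6, 'z3': -50, 'val4': -78, 'v': -11}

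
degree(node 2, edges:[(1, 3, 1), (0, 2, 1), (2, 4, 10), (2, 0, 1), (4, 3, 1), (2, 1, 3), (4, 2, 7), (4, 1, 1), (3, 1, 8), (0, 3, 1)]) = 5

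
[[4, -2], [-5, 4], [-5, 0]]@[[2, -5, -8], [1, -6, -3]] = C[0][0] = (4)*(2) + (-2)*(1) = 6
C[0][1] = (4)*(-5) + (-2)*(-6) = -8
C[0][2] = (4)*(-8) + (-2)*(-3) = -26
C[1][0] = (-5)*(2) + (4)*(1) = -6
C[1][1] = (-5)*(-5) + (4)*(-6) = 1
C[1][2] = (-5)*(-8) + (4)*(-3) = 28
... (3 more cells)
= [[6, -8, -26], [-6, 1, 28], [-10, 25, 40]]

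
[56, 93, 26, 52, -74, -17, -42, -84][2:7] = [26, 52, -74, -17, -42]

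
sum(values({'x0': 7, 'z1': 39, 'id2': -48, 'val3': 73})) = 7 + 39 + (-48) + 73
= 71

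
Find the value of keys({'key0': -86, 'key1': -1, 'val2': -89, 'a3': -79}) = ['key0', 'key1', 'val2', 'a3']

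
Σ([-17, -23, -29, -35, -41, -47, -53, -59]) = (-17) + (-23) + (-29) + (-35) + (-41) + (-47) + (-53) + (-59)
= -304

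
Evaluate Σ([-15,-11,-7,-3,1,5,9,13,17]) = (-15) + (-11) + (-7) + (-3) + 1 + 5 + 9 + 13 + 17
= 9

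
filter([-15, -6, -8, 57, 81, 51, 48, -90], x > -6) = [57, 81, 51, 48]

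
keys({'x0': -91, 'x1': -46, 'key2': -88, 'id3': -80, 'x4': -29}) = ['x0', 'x1', 'key2', 'id3', 'x4']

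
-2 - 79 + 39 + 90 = 48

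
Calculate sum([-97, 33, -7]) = -71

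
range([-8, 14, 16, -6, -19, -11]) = 35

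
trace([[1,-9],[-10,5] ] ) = 6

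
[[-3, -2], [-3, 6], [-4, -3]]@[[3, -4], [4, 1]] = [[-17, 10], [15, 18], [-24, 13]]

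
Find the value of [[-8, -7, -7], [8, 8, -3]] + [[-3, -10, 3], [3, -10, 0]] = [[-11, -17, -4], [11, -2, -3]]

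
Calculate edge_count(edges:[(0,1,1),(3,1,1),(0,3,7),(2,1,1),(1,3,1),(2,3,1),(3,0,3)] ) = 7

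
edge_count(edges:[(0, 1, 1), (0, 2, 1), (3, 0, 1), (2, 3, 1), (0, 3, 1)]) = 5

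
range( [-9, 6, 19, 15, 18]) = 28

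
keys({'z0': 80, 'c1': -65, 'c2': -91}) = ['z0', 'c1', 'c2']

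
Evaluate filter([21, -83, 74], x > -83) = keep x where x > -83: 21✓, -83✗, 74✓
= [21, 74]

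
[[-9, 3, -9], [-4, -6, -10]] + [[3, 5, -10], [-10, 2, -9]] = [[-6, 8, -19], [-14, -4, -19]]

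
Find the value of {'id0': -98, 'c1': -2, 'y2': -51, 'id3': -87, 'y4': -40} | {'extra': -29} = {'id0': -98, 'c1': -2, 'y2': -51, 'id3': -87, 'y4': -40, 'extra': -29}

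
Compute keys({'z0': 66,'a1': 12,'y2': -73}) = ['z0', 'a1', 'y2']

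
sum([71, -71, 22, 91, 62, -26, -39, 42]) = 152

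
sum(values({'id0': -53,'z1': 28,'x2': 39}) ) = 14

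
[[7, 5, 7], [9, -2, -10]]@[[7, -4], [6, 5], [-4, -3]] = [[51, -24], [91, -16]]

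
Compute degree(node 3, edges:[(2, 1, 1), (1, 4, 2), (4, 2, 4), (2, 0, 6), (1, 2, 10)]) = 0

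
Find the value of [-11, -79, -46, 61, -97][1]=-79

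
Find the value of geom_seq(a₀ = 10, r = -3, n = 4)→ [10, -30, 90, -270]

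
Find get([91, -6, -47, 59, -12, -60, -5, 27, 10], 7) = 27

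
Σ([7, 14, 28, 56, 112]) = 217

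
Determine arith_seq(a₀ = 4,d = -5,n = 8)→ [4, -1, -6, -11, -16, -21, -26, -31]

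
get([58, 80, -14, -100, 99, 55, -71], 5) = 55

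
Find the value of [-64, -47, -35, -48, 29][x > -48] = [-47, -35, 29]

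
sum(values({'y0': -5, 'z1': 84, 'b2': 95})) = (-5) + 84 + 95
= 174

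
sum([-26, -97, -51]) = -174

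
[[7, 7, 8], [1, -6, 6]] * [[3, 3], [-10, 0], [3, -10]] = [[-25, -59], [81, -57]]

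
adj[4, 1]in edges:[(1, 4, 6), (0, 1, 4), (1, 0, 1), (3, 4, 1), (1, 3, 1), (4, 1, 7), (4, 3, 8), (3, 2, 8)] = 7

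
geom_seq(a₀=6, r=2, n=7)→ a_0 = 6*2^0 = 6
a_1 = 6*2^1 = 12
a_2 = 6*2^2 = 24
...
= [6, 12, 24, 48, 96, 192, 384]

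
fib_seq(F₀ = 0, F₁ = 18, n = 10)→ F_2 = F_1 + F_0 = 18
F_3 = F_2 + F_1 = 36
F_4 = F_3 + F_2 = 54
...
= [0, 18, 18, 36, 54, 90, 144, 234, 378, 612]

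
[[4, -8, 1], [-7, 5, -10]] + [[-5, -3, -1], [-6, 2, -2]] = [[-1, -11, 0], [-13, 7, -12]]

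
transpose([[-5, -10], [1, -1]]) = [[-5, 1], [-10, -1]]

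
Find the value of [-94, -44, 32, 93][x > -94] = keep x where x > -94: -94✗, -44✓, 32✓, 93✓
= [-44, 32, 93]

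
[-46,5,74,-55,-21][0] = -46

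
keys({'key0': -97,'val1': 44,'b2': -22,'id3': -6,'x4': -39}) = ['key0', 'val1', 'b2', 'id3', 'x4']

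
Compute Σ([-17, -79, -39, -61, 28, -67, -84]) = (-17) + (-79) + (-39) + (-61) + 28 + (-67) + (-84)
= -319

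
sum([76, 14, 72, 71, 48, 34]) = 76 + 14 + 72 + 71 + 48 + 34
= 315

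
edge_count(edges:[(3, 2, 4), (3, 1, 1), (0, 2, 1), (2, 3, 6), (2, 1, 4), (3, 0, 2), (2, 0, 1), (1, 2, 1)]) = 8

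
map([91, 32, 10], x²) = (91)²=8281, (32)²=1024, (10)²=100
= [8281, 1024, 100]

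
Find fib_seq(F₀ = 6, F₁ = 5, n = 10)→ F_2 = F_1 + F_0 = 11
F_3 = F_2 + F_1 = 16
F_4 = F_3 + F_2 = 27
...
= [6, 5, 11, 16, 27, 43, 70, 113, 183, 296]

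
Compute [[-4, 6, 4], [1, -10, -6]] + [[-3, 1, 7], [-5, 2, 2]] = [[-7, 7, 11], [-4, -8, -4]]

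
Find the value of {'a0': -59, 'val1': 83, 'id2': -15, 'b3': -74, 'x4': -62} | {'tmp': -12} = {'a0': -59, 'val1': 83, 'id2': -15, 'b3': -74, 'x4': -62, 'tmp': -12}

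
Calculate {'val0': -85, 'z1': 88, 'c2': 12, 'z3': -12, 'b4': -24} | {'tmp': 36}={'val0': -85, 'z1': 88, 'c2': 12, 'z3': -12, 'b4': -24, 'tmp': 36}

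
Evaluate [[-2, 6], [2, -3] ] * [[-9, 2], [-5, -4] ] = C[0][0] = (-2)*(-9) + (6)*(-5) = -12
C[0][1] = (-2)*(2) + (6)*(-4) = -28
C[1][0] = (2)*(-9) + (-3)*(-5) = -3
C[1][1] = (2)*(2) + (-3)*(-4) = 16
= [[-12, -28], [-3, 16]]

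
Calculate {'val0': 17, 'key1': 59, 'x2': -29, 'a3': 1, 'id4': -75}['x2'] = -29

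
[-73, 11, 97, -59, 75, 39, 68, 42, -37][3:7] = [-59, 75, 39, 68]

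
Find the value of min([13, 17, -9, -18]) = -18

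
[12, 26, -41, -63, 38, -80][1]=26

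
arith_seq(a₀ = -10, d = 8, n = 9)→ [-10, -2, 6, 14, 22, 30, 38, 46, 54]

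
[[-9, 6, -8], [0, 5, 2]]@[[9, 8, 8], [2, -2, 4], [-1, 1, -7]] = C[0][0] = (-9)*(9) + (6)*(2) + (-8)*(-1) = -61
C[0][1] = (-9)*(8) + (6)*(-2) + (-8)*(1) = -92
C[0][2] = (-9)*(8) + (6)*(4) + (-8)*(-7) = 8
C[1][0] = (0)*(9) + (5)*(2) + (2)*(-1) = 8
C[1][1] = (0)*(8) + (5)*(-2) + (2)*(1) = -8
C[1][2] = (0)*(8) + (5)*(4) + (2)*(-7) = 6
= [[-61, -92, 8], [8, -8, 6]]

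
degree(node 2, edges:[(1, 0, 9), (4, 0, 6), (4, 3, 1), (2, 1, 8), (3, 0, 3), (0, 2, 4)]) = 2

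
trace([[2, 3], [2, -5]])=-3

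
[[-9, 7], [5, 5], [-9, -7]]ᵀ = [[-9, 5, -9], [7, 5, -7]]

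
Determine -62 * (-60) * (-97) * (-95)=34279800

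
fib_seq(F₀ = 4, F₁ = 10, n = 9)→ [4, 10, 14, 24, 38, 62, 100, 162, 262]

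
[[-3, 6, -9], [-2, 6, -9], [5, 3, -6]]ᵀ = [[-3, -2, 5], [6, 6, 3], [-9, -9, -6]]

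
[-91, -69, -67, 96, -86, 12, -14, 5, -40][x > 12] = keep x where x > 12: -91✗, -69✗, -67✗, 96✓, -86✗, 12✗, -14✗, 5✗, -40✗
= [96]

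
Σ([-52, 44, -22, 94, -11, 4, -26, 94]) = (-52) + 44 + (-22) + 94 + (-11) + 4 + (-26) + 94
= 125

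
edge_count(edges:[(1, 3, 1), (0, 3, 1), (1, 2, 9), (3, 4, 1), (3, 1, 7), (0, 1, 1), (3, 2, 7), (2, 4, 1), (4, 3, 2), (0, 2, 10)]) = 10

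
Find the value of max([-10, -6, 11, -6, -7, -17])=11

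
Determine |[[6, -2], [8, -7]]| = -26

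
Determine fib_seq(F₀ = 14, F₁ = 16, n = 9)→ F_2 = F_1 + F_0 = 30
F_3 = F_2 + F_1 = 46
F_4 = F_3 + F_2 = 76
...
= [14, 16, 30, 46, 76, 122, 198, 320, 518]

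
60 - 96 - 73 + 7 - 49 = -151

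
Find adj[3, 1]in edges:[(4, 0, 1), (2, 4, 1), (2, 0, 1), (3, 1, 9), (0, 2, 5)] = 9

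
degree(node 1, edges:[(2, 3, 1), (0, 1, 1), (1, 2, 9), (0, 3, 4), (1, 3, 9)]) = 3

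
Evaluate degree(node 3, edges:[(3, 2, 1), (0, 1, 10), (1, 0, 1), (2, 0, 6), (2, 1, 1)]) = incident: (3,2)
= 1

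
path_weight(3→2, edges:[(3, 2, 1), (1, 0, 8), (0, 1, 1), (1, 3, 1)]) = w(3→2)=1
= 1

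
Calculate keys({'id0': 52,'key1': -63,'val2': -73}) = ['id0', 'key1', 'val2']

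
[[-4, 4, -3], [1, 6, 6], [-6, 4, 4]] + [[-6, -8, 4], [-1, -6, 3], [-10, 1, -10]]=[[-10, -4, 1], [0, 0, 9], [-16, 5, -6]]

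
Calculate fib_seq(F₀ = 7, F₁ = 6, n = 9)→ F_2 = F_1 + F_0 = 13
F_3 = F_2 + F_1 = 19
F_4 = F_3 + F_2 = 32
...
= [7, 6, 13, 19, 32, 51, 83, 134, 217]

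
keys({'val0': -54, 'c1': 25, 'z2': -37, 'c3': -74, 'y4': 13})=['val0', 'c1', 'z2', 'c3', 'y4']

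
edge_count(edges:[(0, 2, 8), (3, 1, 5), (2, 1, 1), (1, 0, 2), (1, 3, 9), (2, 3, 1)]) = 6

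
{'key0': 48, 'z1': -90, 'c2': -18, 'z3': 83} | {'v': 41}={'key0': 48, 'z1': -90, 'c2': -18, 'z3': 83, 'v': 41}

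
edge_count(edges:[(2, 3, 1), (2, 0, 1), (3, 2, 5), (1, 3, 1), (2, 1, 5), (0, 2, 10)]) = 6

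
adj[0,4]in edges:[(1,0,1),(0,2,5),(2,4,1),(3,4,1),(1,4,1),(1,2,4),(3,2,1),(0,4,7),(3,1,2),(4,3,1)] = 7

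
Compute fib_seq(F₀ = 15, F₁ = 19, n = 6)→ [15, 19, 34, 53, 87, 140]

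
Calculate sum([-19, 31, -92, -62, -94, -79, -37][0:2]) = slice → [-19, 31]
(-19) + 31
= 12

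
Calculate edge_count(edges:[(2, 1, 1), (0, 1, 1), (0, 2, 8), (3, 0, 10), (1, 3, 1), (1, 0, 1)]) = 6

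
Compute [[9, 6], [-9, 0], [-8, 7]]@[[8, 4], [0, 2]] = C[0][0] = (9)*(8) + (6)*(0) = 72
C[0][1] = (9)*(4) + (6)*(2) = 48
C[1][0] = (-9)*(8) + (0)*(0) = -72
C[1][1] = (-9)*(4) + (0)*(2) = -36
C[2][0] = (-8)*(8) + (7)*(0) = -64
C[2][1] = (-8)*(4) + (7)*(2) = -18
= [[72, 48], [-72, -36], [-64, -18]]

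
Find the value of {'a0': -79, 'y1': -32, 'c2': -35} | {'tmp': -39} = {'a0': -79, 'y1': -32, 'c2': -35, 'tmp': -39}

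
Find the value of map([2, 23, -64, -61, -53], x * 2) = 2*2=4, 23*2=46, -64*2=-128, -61*2=-122, -53*2=-106
= [4, 46, -128, -122, -106]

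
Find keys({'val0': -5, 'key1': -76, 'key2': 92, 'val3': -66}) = ['val0', 'key1', 'key2', 'val3']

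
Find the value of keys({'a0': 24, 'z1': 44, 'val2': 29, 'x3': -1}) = ['a0', 'z1', 'val2', 'x3']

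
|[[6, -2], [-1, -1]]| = (6)*(-1) - (-2)*(-1)
= -8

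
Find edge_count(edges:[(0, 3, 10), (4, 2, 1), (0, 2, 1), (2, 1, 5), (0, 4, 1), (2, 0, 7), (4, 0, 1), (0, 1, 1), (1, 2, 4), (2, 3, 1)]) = 10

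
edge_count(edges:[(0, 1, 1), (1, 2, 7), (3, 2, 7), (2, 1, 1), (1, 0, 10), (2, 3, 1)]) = 6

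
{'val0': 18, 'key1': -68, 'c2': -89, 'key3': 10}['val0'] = 18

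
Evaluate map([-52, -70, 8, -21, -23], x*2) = [-104, -140, 16, -42, -46]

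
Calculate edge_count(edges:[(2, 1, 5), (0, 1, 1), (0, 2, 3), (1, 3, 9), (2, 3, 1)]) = 5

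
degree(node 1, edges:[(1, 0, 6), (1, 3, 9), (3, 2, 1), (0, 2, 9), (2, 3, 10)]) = 2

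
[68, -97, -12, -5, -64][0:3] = [68, -97, -12]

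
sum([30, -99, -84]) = 30 + (-99) + (-84)
= -153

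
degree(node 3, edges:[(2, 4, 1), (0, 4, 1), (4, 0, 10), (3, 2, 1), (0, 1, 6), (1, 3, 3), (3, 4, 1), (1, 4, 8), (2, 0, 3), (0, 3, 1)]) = incident: (3,2), (1,3), (3,4), (0,3)
= 4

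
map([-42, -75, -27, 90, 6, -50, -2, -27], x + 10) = -42+10=-32, -75+10=-65, -27+10=-17, 90+10=100, 6+10=16, -50+10=-40, -2+10=8, -27+10=-17
= [-32, -65, -17, 100, 16, -40, 8, -17]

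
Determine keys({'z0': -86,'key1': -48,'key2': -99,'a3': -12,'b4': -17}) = ['z0', 'key1', 'key2', 'a3', 'b4']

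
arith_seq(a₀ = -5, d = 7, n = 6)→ a_0 = -5 + 0*7 = -5
a_1 = -5 + 1*7 = 2
a_2 = -5 + 2*7 = 9
...
= [-5, 2, 9, 16, 23, 30]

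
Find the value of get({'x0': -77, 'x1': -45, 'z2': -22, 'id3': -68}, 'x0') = -77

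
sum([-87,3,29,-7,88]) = 26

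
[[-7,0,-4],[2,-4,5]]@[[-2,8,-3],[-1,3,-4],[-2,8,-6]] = [[22, -88, 45], [-10, 44, -20]]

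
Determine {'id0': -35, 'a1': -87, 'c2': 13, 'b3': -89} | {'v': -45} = {'id0': -35, 'a1': -87, 'c2': 13, 'b3': -89, 'v': -45}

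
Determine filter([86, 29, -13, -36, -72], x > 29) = keep x where x > 29: 86✓, 29✗, -13✗, -36✗, -72✗
= [86]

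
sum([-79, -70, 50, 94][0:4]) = -5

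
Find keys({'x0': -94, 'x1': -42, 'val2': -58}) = ['x0', 'x1', 'val2']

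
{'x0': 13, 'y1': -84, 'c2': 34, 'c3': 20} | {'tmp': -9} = {'x0': 13, 'y1': -84, 'c2': 34, 'c3': 20, 'tmp': -9}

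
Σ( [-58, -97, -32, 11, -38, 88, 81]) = -45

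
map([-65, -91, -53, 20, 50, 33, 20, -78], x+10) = [-55, -81, -43, 30, 60, 43, 30, -68]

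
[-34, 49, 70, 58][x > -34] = [49, 70, 58]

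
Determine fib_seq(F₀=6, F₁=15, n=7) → F_2 = F_1 + F_0 = 21
F_3 = F_2 + F_1 = 36
F_4 = F_3 + F_2 = 57
...
= [6, 15, 21, 36, 57, 93, 150]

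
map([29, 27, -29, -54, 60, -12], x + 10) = [39, 37, -19, -44, 70, -2]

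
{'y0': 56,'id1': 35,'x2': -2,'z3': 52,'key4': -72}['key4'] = -72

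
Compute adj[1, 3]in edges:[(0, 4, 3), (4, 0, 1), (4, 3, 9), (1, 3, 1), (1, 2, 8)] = 1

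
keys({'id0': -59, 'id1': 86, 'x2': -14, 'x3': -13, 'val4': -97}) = ['id0', 'id1', 'x2', 'x3', 'val4']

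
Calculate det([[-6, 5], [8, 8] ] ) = -88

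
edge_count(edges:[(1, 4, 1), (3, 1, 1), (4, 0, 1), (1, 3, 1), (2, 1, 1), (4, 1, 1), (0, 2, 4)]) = 7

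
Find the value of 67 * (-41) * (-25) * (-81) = -5562675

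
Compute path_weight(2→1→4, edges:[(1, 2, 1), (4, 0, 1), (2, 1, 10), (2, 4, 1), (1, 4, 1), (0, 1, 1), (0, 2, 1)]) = w(2→1)=10 + w(1→4)=1
= 11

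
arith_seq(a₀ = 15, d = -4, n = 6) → a_0 = 15 + 0*-4 = 15
a_1 = 15 + 1*-4 = 11
a_2 = 15 + 2*-4 = 7
...
= [15, 11, 7, 3, -1, -5]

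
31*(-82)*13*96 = -3172416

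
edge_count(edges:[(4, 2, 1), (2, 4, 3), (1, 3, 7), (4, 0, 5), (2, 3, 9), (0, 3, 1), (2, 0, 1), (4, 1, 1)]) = 8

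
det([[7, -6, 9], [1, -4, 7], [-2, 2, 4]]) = (1)*(7)*det([[-4, 7], [2, 4]]) + (-1)*(-6)*det([[1, 7], [-2, 4]]) + (1)*(9)*det([[1, -4], [-2, 2]])
= -210 + 108 + -54
= -156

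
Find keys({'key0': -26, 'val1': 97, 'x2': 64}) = ['key0', 'val1', 'x2']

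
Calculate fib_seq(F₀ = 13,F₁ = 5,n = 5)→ F_2 = F_1 + F_0 = 18
F_3 = F_2 + F_1 = 23
F_4 = F_3 + F_2 = 41
= [13, 5, 18, 23, 41]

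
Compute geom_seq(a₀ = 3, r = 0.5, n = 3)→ [3.0, 1.5, 0.75]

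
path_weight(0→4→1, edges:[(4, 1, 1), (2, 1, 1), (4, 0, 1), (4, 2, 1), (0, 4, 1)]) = 2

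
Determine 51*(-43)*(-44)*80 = 7719360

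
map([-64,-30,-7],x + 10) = -64+10=-54, -30+10=-20, -7+10=3
= [-54, -20, 3]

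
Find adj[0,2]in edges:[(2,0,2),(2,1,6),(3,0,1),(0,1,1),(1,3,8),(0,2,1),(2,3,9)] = 1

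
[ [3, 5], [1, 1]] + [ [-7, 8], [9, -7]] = [[-4, 13], [10, -6]]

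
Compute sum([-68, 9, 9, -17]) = (-68) + 9 + 9 + (-17)
= -67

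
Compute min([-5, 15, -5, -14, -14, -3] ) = -14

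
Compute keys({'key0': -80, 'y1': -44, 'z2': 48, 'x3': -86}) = ['key0', 'y1', 'z2', 'x3']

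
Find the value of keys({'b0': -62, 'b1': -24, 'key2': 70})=['b0', 'b1', 'key2']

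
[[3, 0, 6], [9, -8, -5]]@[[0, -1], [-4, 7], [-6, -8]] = C[0][0] = (3)*(0) + (0)*(-4) + (6)*(-6) = -36
C[0][1] = (3)*(-1) + (0)*(7) + (6)*(-8) = -51
C[1][0] = (9)*(0) + (-8)*(-4) + (-5)*(-6) = 62
C[1][1] = (9)*(-1) + (-8)*(7) + (-5)*(-8) = -25
= [[-36, -51], [62, -25]]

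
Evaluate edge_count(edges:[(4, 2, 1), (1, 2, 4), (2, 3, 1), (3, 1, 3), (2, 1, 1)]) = 5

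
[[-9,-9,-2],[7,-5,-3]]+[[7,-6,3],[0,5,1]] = [[-2, -15, 1], [7, 0, -2]]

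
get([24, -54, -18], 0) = 24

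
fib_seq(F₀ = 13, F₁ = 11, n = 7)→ F_2 = F_1 + F_0 = 24
F_3 = F_2 + F_1 = 35
F_4 = F_3 + F_2 = 59
...
= [13, 11, 24, 35, 59, 94, 153]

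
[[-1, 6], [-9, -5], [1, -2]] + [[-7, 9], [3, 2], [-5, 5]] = [[-8, 15], [-6, -3], [-4, 3]]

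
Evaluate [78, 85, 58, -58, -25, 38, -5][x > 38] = keep x where x > 38: 78✓, 85✓, 58✓, -58✗, -25✗, 38✗, -5✗
= [78, 85, 58]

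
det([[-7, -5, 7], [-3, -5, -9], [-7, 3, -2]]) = (1)*(-7)*det([[-5, -9], [3, -2]]) + (-1)*(-5)*det([[-3, -9], [-7, -2]]) + (1)*(7)*det([[-3, -5], [-7, 3]])
= -259 + -285 + -308
= -852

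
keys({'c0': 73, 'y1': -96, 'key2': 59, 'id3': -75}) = ['c0', 'y1', 'key2', 'id3']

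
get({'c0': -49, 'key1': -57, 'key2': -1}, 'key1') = -57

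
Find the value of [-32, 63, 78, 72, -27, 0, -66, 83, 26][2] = 78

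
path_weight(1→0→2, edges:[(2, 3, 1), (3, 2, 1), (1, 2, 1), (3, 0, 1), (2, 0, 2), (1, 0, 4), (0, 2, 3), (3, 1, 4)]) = w(1→0)=4 + w(0→2)=3
= 7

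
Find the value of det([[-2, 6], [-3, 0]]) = 18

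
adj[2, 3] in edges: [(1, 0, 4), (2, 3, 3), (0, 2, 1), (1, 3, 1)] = 3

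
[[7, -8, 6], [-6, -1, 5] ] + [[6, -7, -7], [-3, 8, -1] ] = [[13, -15, -1], [-9, 7, 4]]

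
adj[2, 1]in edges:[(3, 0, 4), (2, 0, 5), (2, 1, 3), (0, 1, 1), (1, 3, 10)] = 3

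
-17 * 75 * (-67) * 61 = 5210925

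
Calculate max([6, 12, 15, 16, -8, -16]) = 16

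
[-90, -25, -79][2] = -79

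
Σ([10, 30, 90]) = 10 + 30 + 90
= 130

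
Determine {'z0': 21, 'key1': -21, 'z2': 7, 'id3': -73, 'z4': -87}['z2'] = 7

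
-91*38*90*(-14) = 4357080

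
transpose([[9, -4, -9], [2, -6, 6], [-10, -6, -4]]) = [[9, 2, -10], [-4, -6, -6], [-9, 6, -4]]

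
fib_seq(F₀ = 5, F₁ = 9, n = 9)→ [5, 9, 14, 23, 37, 60, 97, 157, 254]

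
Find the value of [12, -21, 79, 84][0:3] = [12, -21, 79]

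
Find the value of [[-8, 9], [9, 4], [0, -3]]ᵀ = [[-8, 9, 0], [9, 4, -3]]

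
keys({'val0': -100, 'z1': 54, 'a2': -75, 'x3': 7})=['val0', 'z1', 'a2', 'x3']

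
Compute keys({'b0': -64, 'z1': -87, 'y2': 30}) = ['b0', 'z1', 'y2']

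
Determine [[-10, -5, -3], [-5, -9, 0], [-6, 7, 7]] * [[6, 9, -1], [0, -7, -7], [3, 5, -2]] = C[0][0] = (-10)*(6) + (-5)*(0) + (-3)*(3) = -69
C[0][1] = (-10)*(9) + (-5)*(-7) + (-3)*(5) = -70
C[0][2] = (-10)*(-1) + (-5)*(-7) + (-3)*(-2) = 51
C[1][0] = (-5)*(6) + (-9)*(0) + (0)*(3) = -30
C[1][1] = (-5)*(9) + (-9)*(-7) + (0)*(5) = 18
C[1][2] = (-5)*(-1) + (-9)*(-7) + (0)*(-2) = 68
... (3 more cells)
= [[-69, -70, 51], [-30, 18, 68], [-15, -68, -57]]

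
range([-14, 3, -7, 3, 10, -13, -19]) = 29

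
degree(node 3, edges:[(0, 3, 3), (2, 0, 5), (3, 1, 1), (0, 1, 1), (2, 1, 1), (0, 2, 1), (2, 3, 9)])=3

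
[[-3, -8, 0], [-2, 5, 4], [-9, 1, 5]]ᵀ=[[-3, -2, -9], [-8, 5, 1], [0, 4, 5]]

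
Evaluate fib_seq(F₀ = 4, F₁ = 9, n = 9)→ [4, 9, 13, 22, 35, 57, 92, 149, 241]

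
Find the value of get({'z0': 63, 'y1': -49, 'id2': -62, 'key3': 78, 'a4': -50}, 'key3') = 78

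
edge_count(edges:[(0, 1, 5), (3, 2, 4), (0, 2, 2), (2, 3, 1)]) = 4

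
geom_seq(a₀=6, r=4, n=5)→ [6, 24, 96, 384, 1536]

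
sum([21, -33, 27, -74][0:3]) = slice → [21, -33, 27]
21 + (-33) + 27
= 15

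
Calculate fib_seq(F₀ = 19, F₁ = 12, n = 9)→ F_2 = F_1 + F_0 = 31
F_3 = F_2 + F_1 = 43
F_4 = F_3 + F_2 = 74
...
= [19, 12, 31, 43, 74, 117, 191, 308, 499]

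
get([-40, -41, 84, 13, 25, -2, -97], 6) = -97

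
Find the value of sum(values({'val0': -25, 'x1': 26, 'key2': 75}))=76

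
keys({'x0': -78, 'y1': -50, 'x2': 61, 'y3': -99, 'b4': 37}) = ['x0', 'y1', 'x2', 'y3', 'b4']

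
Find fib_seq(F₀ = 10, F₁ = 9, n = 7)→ [10, 9, 19, 28, 47, 75, 122]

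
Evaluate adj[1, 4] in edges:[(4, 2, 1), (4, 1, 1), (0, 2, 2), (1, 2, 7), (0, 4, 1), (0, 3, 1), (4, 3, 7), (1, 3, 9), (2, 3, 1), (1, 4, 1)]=1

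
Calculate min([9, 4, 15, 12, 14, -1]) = -1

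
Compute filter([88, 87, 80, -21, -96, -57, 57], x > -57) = keep x where x > -57: 88✓, 87✓, 80✓, -21✓, -96✗, -57✗, 57✓
= [88, 87, 80, -21, 57]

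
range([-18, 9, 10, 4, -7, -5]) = 28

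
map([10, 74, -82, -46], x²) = [100, 5476, 6724, 2116]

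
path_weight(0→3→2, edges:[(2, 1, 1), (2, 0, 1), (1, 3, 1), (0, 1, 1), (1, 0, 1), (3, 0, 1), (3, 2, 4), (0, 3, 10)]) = 14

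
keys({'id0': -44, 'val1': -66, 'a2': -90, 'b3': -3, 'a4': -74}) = ['id0', 'val1', 'a2', 'b3', 'a4']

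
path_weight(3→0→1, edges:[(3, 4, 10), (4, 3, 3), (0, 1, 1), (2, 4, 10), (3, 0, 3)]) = 4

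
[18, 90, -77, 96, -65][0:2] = [18, 90]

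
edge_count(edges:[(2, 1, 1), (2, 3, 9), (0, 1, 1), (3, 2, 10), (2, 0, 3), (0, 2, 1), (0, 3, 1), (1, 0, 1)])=8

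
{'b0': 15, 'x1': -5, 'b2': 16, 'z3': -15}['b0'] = 15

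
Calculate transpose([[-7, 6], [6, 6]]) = [[-7, 6], [6, 6]]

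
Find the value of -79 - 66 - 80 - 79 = -304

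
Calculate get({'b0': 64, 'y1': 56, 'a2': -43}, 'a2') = -43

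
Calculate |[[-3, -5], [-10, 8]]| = -74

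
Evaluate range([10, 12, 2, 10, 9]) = 10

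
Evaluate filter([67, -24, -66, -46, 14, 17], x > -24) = keep x where x > -24: 67✓, -24✗, -66✗, -46✗, 14✓, 17✓
= [67, 14, 17]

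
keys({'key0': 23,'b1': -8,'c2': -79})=['key0', 'b1', 'c2']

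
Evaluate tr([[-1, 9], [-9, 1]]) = diagonal: (-1) + 1
= 0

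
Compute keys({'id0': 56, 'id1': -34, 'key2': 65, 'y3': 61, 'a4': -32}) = ['id0', 'id1', 'key2', 'y3', 'a4']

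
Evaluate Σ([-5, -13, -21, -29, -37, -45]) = -150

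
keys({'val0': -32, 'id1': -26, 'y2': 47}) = ['val0', 'id1', 'y2']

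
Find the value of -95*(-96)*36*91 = 29877120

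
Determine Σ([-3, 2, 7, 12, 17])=35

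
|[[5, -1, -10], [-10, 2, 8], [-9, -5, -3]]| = -408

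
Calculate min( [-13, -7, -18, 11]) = -18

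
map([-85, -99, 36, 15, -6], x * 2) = -85*2=-170, -99*2=-198, 36*2=72, 15*2=30, -6*2=-12
= [-170, -198, 72, 30, -12]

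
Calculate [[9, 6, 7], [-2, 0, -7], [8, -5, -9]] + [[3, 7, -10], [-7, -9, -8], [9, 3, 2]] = [[12, 13, -3], [-9, -9, -15], [17, -2, -7]]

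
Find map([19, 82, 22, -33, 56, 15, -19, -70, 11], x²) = (19)²=361, (82)²=6724, (22)²=484, (-33)²=1089, (56)²=3136, (15)²=225, (-19)²=361, (-70)²=4900, (11)²=121
= [361, 6724, 484, 1089, 3136, 225, 361, 4900, 121]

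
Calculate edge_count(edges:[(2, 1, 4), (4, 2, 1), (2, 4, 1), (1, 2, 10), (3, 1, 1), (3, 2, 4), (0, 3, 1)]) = 7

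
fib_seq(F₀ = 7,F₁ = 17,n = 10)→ [7, 17, 24, 41, 65, 106, 171, 277, 448, 725]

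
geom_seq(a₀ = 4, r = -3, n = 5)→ [4, -12, 36, -108, 324]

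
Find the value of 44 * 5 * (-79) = -17380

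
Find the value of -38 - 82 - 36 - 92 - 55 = -303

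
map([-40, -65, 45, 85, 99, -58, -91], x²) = (-40)²=1600, (-65)²=4225, (45)²=2025, (85)²=7225, (99)²=9801, (-58)²=3364, (-91)²=8281
= [1600, 4225, 2025, 7225, 9801, 3364, 8281]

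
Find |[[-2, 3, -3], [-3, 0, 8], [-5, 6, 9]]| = (1)*(-2)*det([[0, 8], [6, 9]]) + (-1)*(3)*det([[-3, 8], [-5, 9]]) + (1)*(-3)*det([[-3, 0], [-5, 6]])
= 96 + -39 + 54
= 111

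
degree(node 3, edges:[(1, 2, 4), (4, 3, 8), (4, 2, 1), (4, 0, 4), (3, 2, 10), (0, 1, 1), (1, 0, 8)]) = 2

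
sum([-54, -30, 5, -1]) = (-54) + (-30) + 5 + (-1)
= -80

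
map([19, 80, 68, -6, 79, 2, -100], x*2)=[38, 160, 136, -12, 158, 4, -200]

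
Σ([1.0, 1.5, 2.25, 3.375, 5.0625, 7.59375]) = 1.0 + 1.5 + 2.25 + 3.375 + 5.0625 + 7.59375
= 20.78125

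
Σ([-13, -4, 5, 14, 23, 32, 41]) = 98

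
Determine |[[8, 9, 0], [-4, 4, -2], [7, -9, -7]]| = -746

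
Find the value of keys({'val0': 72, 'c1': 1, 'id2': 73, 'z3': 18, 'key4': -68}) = ['val0', 'c1', 'id2', 'z3', 'key4']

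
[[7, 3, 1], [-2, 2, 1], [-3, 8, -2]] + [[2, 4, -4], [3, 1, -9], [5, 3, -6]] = [[9, 7, -3], [1, 3, -8], [2, 11, -8]]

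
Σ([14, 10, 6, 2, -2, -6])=14 + 10 + 6 + 2 + (-2) + (-6)
= 24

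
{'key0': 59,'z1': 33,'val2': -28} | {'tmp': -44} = {'key0': 59, 'z1': 33, 'val2': -28, 'tmp': -44}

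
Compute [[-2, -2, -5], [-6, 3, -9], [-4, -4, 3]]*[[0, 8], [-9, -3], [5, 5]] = C[0][0] = (-2)*(0) + (-2)*(-9) + (-5)*(5) = -7
C[0][1] = (-2)*(8) + (-2)*(-3) + (-5)*(5) = -35
C[1][0] = (-6)*(0) + (3)*(-9) + (-9)*(5) = -72
C[1][1] = (-6)*(8) + (3)*(-3) + (-9)*(5) = -102
C[2][0] = (-4)*(0) + (-4)*(-9) + (3)*(5) = 51
C[2][1] = (-4)*(8) + (-4)*(-3) + (3)*(5) = -5
= [[-7, -35], [-72, -102], [51, -5]]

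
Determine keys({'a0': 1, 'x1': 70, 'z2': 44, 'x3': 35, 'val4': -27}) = ['a0', 'x1', 'z2', 'x3', 'val4']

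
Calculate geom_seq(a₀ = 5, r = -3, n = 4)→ a_0 = 5*(-3)^0 = 5
a_1 = 5*(-3)^1 = -15
a_2 = 5*(-3)^2 = 45
...
= [5, -15, 45, -135]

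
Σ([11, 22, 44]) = 11 + 22 + 44
= 77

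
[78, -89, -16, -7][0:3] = [78, -89, -16]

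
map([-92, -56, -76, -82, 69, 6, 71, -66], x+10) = [-82, -46, -66, -72, 79, 16, 81, -56]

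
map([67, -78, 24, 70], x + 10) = [77, -68, 34, 80]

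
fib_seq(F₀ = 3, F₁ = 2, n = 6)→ F_2 = F_1 + F_0 = 5
F_3 = F_2 + F_1 = 7
F_4 = F_3 + F_2 = 12
...
= [3, 2, 5, 7, 12, 19]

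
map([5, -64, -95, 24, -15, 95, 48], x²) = [25, 4096, 9025, 576, 225, 9025, 2304]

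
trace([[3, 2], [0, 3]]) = diagonal: 3 + 3
= 6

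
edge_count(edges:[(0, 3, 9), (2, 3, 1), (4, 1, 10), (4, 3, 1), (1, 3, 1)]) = 5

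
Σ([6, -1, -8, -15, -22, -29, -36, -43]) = 6 + (-1) + (-8) + (-15) + (-22) + (-29) + (-36) + (-43)
= -148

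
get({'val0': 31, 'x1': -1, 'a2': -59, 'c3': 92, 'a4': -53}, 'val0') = 31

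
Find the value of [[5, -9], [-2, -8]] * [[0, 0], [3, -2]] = [[-27, 18], [-24, 16]]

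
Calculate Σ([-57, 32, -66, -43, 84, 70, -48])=-28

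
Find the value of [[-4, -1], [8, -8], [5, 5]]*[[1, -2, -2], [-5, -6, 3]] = [[1, 14, 5], [48, 32, -40], [-20, -40, 5]]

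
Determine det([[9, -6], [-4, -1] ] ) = (9)*(-1) - (-6)*(-4)
= -33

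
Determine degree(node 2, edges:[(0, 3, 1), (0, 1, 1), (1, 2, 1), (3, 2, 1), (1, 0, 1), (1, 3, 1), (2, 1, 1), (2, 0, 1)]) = 4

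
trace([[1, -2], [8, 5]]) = 6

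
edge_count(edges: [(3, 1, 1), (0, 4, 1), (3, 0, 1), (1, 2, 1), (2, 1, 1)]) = 5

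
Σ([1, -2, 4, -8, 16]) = 11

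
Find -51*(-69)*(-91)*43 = -13769847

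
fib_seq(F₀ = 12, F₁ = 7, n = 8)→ [12, 7, 19, 26, 45, 71, 116, 187]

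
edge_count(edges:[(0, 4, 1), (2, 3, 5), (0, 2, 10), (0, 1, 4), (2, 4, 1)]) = 5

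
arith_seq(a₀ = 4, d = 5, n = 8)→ [4, 9, 14, 19, 24, 29, 34, 39]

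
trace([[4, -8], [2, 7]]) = 11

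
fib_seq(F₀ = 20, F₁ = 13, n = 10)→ [20, 13, 33, 46, 79, 125, 204, 329, 533, 862]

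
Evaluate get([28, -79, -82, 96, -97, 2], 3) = 96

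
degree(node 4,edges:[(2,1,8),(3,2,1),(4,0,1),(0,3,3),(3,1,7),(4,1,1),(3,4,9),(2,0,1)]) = incident: (4,0), (4,1), (3,4)
= 3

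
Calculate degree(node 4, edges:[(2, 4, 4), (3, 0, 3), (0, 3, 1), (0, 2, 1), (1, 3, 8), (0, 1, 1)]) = incident: (2,4)
= 1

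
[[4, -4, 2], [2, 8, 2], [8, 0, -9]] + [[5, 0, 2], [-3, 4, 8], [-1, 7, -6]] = [[9, -4, 4], [-1, 12, 10], [7, 7, -15]]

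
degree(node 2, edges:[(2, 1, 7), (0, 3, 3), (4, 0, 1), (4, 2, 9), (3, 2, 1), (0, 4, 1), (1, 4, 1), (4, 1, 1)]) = 3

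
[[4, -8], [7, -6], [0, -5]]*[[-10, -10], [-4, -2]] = C[0][0] = (4)*(-10) + (-8)*(-4) = -8
C[0][1] = (4)*(-10) + (-8)*(-2) = -24
C[1][0] = (7)*(-10) + (-6)*(-4) = -46
C[1][1] = (7)*(-10) + (-6)*(-2) = -58
C[2][0] = (0)*(-10) + (-5)*(-4) = 20
C[2][1] = (0)*(-10) + (-5)*(-2) = 10
= [[-8, -24], [-46, -58], [20, 10]]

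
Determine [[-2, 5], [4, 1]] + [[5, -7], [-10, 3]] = [[3, -2], [-6, 4]]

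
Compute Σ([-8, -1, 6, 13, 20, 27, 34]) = (-8) + (-1) + 6 + 13 + 20 + 27 + 34
= 91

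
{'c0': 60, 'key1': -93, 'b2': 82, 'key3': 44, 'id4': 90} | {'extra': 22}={'c0': 60, 'key1': -93, 'b2': 82, 'key3': 44, 'id4': 90, 'extra': 22}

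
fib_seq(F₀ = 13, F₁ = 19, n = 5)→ [13, 19, 32, 51, 83]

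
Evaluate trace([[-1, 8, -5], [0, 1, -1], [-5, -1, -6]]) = diagonal: (-1) + 1 + (-6)
= -6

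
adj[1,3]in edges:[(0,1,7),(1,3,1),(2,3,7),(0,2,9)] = 1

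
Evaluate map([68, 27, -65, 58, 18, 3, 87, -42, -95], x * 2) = 68*2=136, 27*2=54, -65*2=-130, 58*2=116, 18*2=36, 3*2=6, 87*2=174, -42*2=-84, -95*2=-190
= [136, 54, -130, 116, 36, 6, 174, -84, -190]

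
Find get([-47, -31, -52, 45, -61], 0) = -47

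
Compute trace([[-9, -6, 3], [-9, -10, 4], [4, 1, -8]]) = diagonal: (-9) + (-10) + (-8)
= -27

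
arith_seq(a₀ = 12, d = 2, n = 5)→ a_0 = 12 + 0*2 = 12
a_1 = 12 + 1*2 = 14
a_2 = 12 + 2*2 = 16
...
= [12, 14, 16, 18, 20]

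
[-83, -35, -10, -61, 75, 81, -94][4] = 75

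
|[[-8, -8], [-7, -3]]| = (-8)*(-3) - (-8)*(-7)
= -32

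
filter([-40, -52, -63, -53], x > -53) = keep x where x > -53: -40✓, -52✓, -63✗, -53✗
= [-40, -52]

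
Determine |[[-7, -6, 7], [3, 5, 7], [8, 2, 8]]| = -612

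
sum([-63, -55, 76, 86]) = 44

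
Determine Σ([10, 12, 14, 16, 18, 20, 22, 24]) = 10 + 12 + 14 + 16 + 18 + 20 + 22 + 24
= 136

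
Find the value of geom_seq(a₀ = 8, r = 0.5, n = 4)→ a_0 = 8*0.5^0 = 8.0
a_1 = 8*0.5^1 = 4.0
a_2 = 8*0.5^2 = 2.0
...
= [8.0, 4.0, 2.0, 1.0]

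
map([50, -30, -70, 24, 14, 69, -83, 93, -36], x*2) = [100, -60, -140, 48, 28, 138, -166, 186, -72]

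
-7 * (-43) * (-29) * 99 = -864171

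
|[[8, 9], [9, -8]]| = -145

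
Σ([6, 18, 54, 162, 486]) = 6 + 18 + 54 + 162 + 486
= 726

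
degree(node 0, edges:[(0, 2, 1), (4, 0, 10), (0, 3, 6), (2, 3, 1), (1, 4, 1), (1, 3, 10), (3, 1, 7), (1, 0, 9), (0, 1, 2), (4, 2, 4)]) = 5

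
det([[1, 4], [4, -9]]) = (1)*(-9) - (4)*(4)
= -25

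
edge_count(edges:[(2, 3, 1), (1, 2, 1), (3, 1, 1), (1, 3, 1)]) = 4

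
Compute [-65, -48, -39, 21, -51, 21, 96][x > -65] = keep x where x > -65: -65✗, -48✓, -39✓, 21✓, -51✓, 21✓, 96✓
= [-48, -39, 21, -51, 21, 96]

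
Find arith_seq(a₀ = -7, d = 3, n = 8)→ a_0 = -7 + 0*3 = -7
a_1 = -7 + 1*3 = -4
a_2 = -7 + 2*3 = -1
...
= [-7, -4, -1, 2, 5, 8, 11, 14]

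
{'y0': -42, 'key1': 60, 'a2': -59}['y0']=-42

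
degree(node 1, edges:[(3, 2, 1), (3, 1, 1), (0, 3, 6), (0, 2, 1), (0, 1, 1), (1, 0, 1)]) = 3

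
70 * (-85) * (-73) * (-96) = -41697600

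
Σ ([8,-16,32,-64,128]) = 88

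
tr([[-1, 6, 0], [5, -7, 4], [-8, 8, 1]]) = diagonal: (-1) + (-7) + 1
= -7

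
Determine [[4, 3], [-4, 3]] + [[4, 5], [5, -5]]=[[8, 8], [1, -2]]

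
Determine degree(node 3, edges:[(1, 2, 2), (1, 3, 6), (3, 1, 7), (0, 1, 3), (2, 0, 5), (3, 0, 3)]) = 3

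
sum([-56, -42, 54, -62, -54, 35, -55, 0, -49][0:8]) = slice → [-56, -42, 54, -62, -54, 35, -55, 0]
(-56) + (-42) + 54 + (-62) + (-54) + 35 + (-55) + 0
= -180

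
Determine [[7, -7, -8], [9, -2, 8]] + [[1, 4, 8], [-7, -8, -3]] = [[8, -3, 0], [2, -10, 5]]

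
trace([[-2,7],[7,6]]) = 4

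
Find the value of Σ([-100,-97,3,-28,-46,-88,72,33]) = (-100) + (-97) + 3 + (-28) + (-46) + (-88) + 72 + 33
= -251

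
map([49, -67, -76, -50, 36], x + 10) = [59, -57, -66, -40, 46]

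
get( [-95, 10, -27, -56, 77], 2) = -27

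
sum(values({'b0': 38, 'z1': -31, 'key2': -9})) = 38 + (-31) + (-9)
= -2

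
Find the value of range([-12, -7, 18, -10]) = 30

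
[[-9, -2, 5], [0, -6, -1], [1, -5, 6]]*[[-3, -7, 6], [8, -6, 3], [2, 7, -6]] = C[0][0] = (-9)*(-3) + (-2)*(8) + (5)*(2) = 21
C[0][1] = (-9)*(-7) + (-2)*(-6) + (5)*(7) = 110
C[0][2] = (-9)*(6) + (-2)*(3) + (5)*(-6) = -90
C[1][0] = (0)*(-3) + (-6)*(8) + (-1)*(2) = -50
C[1][1] = (0)*(-7) + (-6)*(-6) + (-1)*(7) = 29
C[1][2] = (0)*(6) + (-6)*(3) + (-1)*(-6) = -12
... (3 more cells)
= [[21, 110, -90], [-50, 29, -12], [-31, 65, -45]]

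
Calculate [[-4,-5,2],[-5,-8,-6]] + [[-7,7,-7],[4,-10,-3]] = [[-11, 2, -5], [-1, -18, -9]]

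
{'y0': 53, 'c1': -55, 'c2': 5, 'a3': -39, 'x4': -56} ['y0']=53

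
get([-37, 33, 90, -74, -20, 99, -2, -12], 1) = 33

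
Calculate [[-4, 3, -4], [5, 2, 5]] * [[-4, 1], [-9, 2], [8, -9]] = C[0][0] = (-4)*(-4) + (3)*(-9) + (-4)*(8) = -43
C[0][1] = (-4)*(1) + (3)*(2) + (-4)*(-9) = 38
C[1][0] = (5)*(-4) + (2)*(-9) + (5)*(8) = 2
C[1][1] = (5)*(1) + (2)*(2) + (5)*(-9) = -36
= [[-43, 38], [2, -36]]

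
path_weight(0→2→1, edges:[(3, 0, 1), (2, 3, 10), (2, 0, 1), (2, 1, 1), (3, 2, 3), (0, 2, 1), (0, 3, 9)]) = 2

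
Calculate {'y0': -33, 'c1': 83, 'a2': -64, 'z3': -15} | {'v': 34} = {'y0': -33, 'c1': 83, 'a2': -64, 'z3': -15, 'v': 34}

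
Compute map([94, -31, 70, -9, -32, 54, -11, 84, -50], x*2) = 94*2=188, -31*2=-62, 70*2=140, -9*2=-18, -32*2=-64, 54*2=108, -11*2=-22, 84*2=168, -50*2=-100
= [188, -62, 140, -18, -64, 108, -22, 168, -100]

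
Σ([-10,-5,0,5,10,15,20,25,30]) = 90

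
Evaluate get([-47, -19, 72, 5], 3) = 5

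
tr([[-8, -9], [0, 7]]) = -1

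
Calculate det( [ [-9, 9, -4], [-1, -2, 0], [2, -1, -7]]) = (1)*(-9)*det([[-2, 0], [-1, -7]]) + (-1)*(9)*det([[-1, 0], [2, -7]]) + (1)*(-4)*det([[-1, -2], [2, -1]])
= -126 + -63 + -20
= -209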